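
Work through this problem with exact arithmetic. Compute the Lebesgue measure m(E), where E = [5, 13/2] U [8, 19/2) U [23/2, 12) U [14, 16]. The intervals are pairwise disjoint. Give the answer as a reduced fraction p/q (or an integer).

For pairwise disjoint intervals, m(union_i I_i) = sum_i m(I_i),
and m is invariant under swapping open/closed endpoints (single points have measure 0).
So m(E) = sum_i (b_i - a_i).
  I_1 has length 13/2 - 5 = 3/2.
  I_2 has length 19/2 - 8 = 3/2.
  I_3 has length 12 - 23/2 = 1/2.
  I_4 has length 16 - 14 = 2.
Summing:
  m(E) = 3/2 + 3/2 + 1/2 + 2 = 11/2.

11/2


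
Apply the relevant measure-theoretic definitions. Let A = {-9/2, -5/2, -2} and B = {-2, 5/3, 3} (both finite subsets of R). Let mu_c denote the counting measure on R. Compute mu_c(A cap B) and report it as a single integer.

Counting measure on a finite set equals cardinality. mu_c(A cap B) = |A cap B| (elements appearing in both).
Enumerating the elements of A that also lie in B gives 1 element(s).
So mu_c(A cap B) = 1.

1


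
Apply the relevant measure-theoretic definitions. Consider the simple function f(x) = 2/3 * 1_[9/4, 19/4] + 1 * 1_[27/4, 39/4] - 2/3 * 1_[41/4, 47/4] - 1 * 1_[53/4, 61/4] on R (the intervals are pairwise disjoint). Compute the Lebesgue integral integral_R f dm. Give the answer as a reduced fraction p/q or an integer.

For a simple function f = sum_i c_i * 1_{A_i} with disjoint A_i,
  integral f dm = sum_i c_i * m(A_i).
Lengths of the A_i:
  m(A_1) = 19/4 - 9/4 = 5/2.
  m(A_2) = 39/4 - 27/4 = 3.
  m(A_3) = 47/4 - 41/4 = 3/2.
  m(A_4) = 61/4 - 53/4 = 2.
Contributions c_i * m(A_i):
  (2/3) * (5/2) = 5/3.
  (1) * (3) = 3.
  (-2/3) * (3/2) = -1.
  (-1) * (2) = -2.
Total: 5/3 + 3 - 1 - 2 = 5/3.

5/3


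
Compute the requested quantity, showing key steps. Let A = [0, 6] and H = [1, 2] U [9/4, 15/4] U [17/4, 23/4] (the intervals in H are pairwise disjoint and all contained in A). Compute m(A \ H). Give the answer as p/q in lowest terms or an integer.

The ambient interval has length m(A) = 6 - 0 = 6.
Since the holes are disjoint and sit inside A, by finite additivity
  m(H) = sum_i (b_i - a_i), and m(A \ H) = m(A) - m(H).
Computing the hole measures:
  m(H_1) = 2 - 1 = 1.
  m(H_2) = 15/4 - 9/4 = 3/2.
  m(H_3) = 23/4 - 17/4 = 3/2.
Summed: m(H) = 1 + 3/2 + 3/2 = 4.
So m(A \ H) = 6 - 4 = 2.

2


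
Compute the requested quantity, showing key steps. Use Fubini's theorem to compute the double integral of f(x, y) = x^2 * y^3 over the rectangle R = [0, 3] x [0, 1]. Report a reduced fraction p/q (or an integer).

f(x, y) is a tensor product of a function of x and a function of y, and both factors are bounded continuous (hence Lebesgue integrable) on the rectangle, so Fubini's theorem applies:
  integral_R f d(m x m) = (integral_a1^b1 x^2 dx) * (integral_a2^b2 y^3 dy).
Inner integral in x: integral_{0}^{3} x^2 dx = (3^3 - 0^3)/3
  = 9.
Inner integral in y: integral_{0}^{1} y^3 dy = (1^4 - 0^4)/4
  = 1/4.
Product: (9) * (1/4) = 9/4.

9/4


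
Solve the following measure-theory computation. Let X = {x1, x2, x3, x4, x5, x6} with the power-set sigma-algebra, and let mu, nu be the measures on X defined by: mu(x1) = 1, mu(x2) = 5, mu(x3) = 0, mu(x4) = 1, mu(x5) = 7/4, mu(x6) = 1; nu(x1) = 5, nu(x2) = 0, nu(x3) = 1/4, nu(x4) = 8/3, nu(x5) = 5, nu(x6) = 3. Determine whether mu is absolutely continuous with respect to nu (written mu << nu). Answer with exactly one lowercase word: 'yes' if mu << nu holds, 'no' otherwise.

mu << nu means: every nu-null measurable set is also mu-null; equivalently, for every atom x, if nu({x}) = 0 then mu({x}) = 0.
Checking each atom:
  x1: nu = 5 > 0 -> no constraint.
  x2: nu = 0, mu = 5 > 0 -> violates mu << nu.
  x3: nu = 1/4 > 0 -> no constraint.
  x4: nu = 8/3 > 0 -> no constraint.
  x5: nu = 5 > 0 -> no constraint.
  x6: nu = 3 > 0 -> no constraint.
The atom(s) x2 violate the condition (nu = 0 but mu > 0). Therefore mu is NOT absolutely continuous w.r.t. nu.

no


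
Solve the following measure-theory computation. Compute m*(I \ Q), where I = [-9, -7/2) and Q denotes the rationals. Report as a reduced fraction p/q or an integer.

The interval I = [-9, -7/2) has m(I) = -7/2 - (-9) = 11/2 (endpoints are measure-zero, so open/closed/half-open agree). Write I = (I cap Q) u (I \ Q). The rationals in I are countable, so m*(I cap Q) = 0 (cover each rational by intervals whose total length is arbitrarily small). By countable subadditivity m*(I) <= m*(I cap Q) + m*(I \ Q), hence m*(I \ Q) >= m(I) = 11/2. The reverse inequality m*(I \ Q) <= m*(I) = 11/2 is trivial since (I \ Q) is a subset of I. Therefore m*(I \ Q) = 11/2.

11/2


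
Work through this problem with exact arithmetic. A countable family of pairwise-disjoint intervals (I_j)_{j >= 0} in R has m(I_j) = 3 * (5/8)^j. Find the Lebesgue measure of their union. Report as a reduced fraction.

By countable additivity of the Lebesgue measure on pairwise disjoint measurable sets,
  m(union_{j >= 0} I_j) = sum_{j >= 0} m(I_j) = sum_{j >= 0} a * r^j,
  with a = 3 and r = 5/8.
Since 0 < r = 5/8 < 1, the geometric series converges:
  sum_{j >= 0} a * r^j = a / (1 - r).
  = 3 / (1 - 5/8)
  = 3 / (3/8)
  = 8.

8


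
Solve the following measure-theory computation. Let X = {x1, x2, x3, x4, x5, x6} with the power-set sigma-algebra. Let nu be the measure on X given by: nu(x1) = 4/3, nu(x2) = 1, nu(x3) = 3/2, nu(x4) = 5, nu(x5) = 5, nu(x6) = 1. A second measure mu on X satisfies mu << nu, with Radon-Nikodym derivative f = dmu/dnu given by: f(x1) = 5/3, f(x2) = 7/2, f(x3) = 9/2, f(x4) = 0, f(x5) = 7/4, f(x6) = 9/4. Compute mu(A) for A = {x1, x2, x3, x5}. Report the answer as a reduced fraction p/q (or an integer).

By the defining property of the Radon-Nikodym derivative, for every measurable set A,
  mu(A) = integral_A f dnu.
Since nu is a discrete measure concentrated on the atoms of X, the integral over A reduces to the sum
  mu(A) = sum_{x in A} f(x) * nu({x}).
Computing each term:
  x1: f(x1) * nu(x1) = 5/3 * 4/3 = 20/9.
  x2: f(x2) * nu(x2) = 7/2 * 1 = 7/2.
  x3: f(x3) * nu(x3) = 9/2 * 3/2 = 27/4.
  x5: f(x5) * nu(x5) = 7/4 * 5 = 35/4.
Summing: mu(A) = 20/9 + 7/2 + 27/4 + 35/4 = 191/9.

191/9


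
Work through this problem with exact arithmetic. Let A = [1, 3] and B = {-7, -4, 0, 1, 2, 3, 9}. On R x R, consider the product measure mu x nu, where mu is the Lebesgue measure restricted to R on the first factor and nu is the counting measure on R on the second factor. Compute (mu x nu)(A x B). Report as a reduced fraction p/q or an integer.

For a measurable rectangle A x B, the product measure satisfies
  (mu x nu)(A x B) = mu(A) * nu(B).
  mu(A) = 2.
  nu(B) = 7.
  (mu x nu)(A x B) = 2 * 7 = 14.

14


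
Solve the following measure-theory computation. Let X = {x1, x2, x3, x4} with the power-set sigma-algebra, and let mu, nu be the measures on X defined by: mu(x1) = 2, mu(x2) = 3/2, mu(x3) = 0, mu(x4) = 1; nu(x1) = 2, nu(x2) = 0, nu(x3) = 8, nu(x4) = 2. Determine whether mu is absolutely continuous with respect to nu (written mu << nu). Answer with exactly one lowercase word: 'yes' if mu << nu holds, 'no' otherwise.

mu << nu means: every nu-null measurable set is also mu-null; equivalently, for every atom x, if nu({x}) = 0 then mu({x}) = 0.
Checking each atom:
  x1: nu = 2 > 0 -> no constraint.
  x2: nu = 0, mu = 3/2 > 0 -> violates mu << nu.
  x3: nu = 8 > 0 -> no constraint.
  x4: nu = 2 > 0 -> no constraint.
The atom(s) x2 violate the condition (nu = 0 but mu > 0). Therefore mu is NOT absolutely continuous w.r.t. nu.

no


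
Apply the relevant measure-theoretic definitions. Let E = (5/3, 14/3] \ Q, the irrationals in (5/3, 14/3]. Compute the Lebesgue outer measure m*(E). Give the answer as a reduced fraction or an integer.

The interval I = (5/3, 14/3] has m(I) = 14/3 - 5/3 = 3 (endpoints are measure-zero, so open/closed/half-open agree). Write I = (I cap Q) u (I \ Q). The rationals in I are countable, so m*(I cap Q) = 0 (cover each rational by intervals whose total length is arbitrarily small). By countable subadditivity m*(I) <= m*(I cap Q) + m*(I \ Q), hence m*(I \ Q) >= m(I) = 3. The reverse inequality m*(I \ Q) <= m*(I) = 3 is trivial since (I \ Q) is a subset of I. Therefore m*(I \ Q) = 3.

3


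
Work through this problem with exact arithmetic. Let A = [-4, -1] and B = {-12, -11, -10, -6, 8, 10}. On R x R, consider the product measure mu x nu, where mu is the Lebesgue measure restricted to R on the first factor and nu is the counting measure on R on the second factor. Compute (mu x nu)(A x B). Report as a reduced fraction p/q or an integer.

For a measurable rectangle A x B, the product measure satisfies
  (mu x nu)(A x B) = mu(A) * nu(B).
  mu(A) = 3.
  nu(B) = 6.
  (mu x nu)(A x B) = 3 * 6 = 18.

18


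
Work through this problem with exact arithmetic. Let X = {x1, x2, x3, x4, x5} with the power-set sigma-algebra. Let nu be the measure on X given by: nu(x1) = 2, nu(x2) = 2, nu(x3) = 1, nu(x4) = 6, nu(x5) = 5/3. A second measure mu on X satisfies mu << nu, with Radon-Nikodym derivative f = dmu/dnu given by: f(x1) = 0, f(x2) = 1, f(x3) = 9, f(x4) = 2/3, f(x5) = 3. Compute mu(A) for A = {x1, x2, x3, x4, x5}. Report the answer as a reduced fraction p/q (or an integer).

By the defining property of the Radon-Nikodym derivative, for every measurable set A,
  mu(A) = integral_A f dnu.
Since nu is a discrete measure concentrated on the atoms of X, the integral over A reduces to the sum
  mu(A) = sum_{x in A} f(x) * nu({x}).
Computing each term:
  x1: f(x1) * nu(x1) = 0 * 2 = 0.
  x2: f(x2) * nu(x2) = 1 * 2 = 2.
  x3: f(x3) * nu(x3) = 9 * 1 = 9.
  x4: f(x4) * nu(x4) = 2/3 * 6 = 4.
  x5: f(x5) * nu(x5) = 3 * 5/3 = 5.
Summing: mu(A) = 0 + 2 + 9 + 4 + 5 = 20.

20


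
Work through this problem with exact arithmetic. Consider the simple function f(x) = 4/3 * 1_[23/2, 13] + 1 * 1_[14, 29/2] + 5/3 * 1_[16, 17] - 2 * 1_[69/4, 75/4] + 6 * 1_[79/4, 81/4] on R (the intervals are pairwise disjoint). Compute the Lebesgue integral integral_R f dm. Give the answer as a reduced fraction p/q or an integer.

For a simple function f = sum_i c_i * 1_{A_i} with disjoint A_i,
  integral f dm = sum_i c_i * m(A_i).
Lengths of the A_i:
  m(A_1) = 13 - 23/2 = 3/2.
  m(A_2) = 29/2 - 14 = 1/2.
  m(A_3) = 17 - 16 = 1.
  m(A_4) = 75/4 - 69/4 = 3/2.
  m(A_5) = 81/4 - 79/4 = 1/2.
Contributions c_i * m(A_i):
  (4/3) * (3/2) = 2.
  (1) * (1/2) = 1/2.
  (5/3) * (1) = 5/3.
  (-2) * (3/2) = -3.
  (6) * (1/2) = 3.
Total: 2 + 1/2 + 5/3 - 3 + 3 = 25/6.

25/6


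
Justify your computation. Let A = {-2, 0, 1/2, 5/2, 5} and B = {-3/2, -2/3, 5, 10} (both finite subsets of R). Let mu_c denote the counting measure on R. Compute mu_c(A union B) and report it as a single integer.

Counting measure on a finite set equals cardinality. By inclusion-exclusion, |A union B| = |A| + |B| - |A cap B|.
|A| = 5, |B| = 4, |A cap B| = 1.
So mu_c(A union B) = 5 + 4 - 1 = 8.

8


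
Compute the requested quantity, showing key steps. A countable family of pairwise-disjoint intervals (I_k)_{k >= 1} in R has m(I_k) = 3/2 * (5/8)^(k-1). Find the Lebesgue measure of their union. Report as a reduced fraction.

By countable additivity of the Lebesgue measure on pairwise disjoint measurable sets,
  m(union_{k >= 1} I_k) = sum_{k >= 1} m(I_k) = sum_{k >= 1} a * r^(k-1),
  with a = 3/2 and r = 5/8.
Since 0 < r = 5/8 < 1, the geometric series converges:
  sum_{k >= 1} a * r^(k-1) = a / (1 - r).
  = 3/2 / (1 - 5/8)
  = 3/2 / (3/8)
  = 4.

4


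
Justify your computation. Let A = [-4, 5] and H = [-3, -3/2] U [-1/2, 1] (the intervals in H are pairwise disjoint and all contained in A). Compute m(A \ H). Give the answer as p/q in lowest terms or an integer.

The ambient interval has length m(A) = 5 - (-4) = 9.
Since the holes are disjoint and sit inside A, by finite additivity
  m(H) = sum_i (b_i - a_i), and m(A \ H) = m(A) - m(H).
Computing the hole measures:
  m(H_1) = -3/2 - (-3) = 3/2.
  m(H_2) = 1 - (-1/2) = 3/2.
Summed: m(H) = 3/2 + 3/2 = 3.
So m(A \ H) = 9 - 3 = 6.

6


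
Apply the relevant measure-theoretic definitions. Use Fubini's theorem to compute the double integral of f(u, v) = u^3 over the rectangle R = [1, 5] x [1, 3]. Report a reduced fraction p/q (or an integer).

f(u, v) is a tensor product of a function of u and a function of v, and both factors are bounded continuous (hence Lebesgue integrable) on the rectangle, so Fubini's theorem applies:
  integral_R f d(m x m) = (integral_a1^b1 u^3 du) * (integral_a2^b2 1 dv).
Inner integral in u: integral_{1}^{5} u^3 du = (5^4 - 1^4)/4
  = 156.
Inner integral in v: integral_{1}^{3} 1 dv = (3^1 - 1^1)/1
  = 2.
Product: (156) * (2) = 312.

312


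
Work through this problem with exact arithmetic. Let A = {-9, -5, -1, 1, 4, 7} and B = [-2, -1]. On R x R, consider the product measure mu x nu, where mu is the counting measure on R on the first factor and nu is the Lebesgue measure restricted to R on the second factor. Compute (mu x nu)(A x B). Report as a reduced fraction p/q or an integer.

For a measurable rectangle A x B, the product measure satisfies
  (mu x nu)(A x B) = mu(A) * nu(B).
  mu(A) = 6.
  nu(B) = 1.
  (mu x nu)(A x B) = 6 * 1 = 6.

6


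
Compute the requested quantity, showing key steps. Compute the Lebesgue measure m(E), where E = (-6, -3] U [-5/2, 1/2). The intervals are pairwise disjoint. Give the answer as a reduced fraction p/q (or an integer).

For pairwise disjoint intervals, m(union_i I_i) = sum_i m(I_i),
and m is invariant under swapping open/closed endpoints (single points have measure 0).
So m(E) = sum_i (b_i - a_i).
  I_1 has length -3 - (-6) = 3.
  I_2 has length 1/2 - (-5/2) = 3.
Summing:
  m(E) = 3 + 3 = 6.

6


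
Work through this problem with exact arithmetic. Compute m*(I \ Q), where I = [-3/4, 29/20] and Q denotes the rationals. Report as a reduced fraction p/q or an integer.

The interval I = [-3/4, 29/20] has m(I) = 29/20 - (-3/4) = 11/5 (endpoints are measure-zero, so open/closed/half-open agree). Write I = (I cap Q) u (I \ Q). The rationals in I are countable, so m*(I cap Q) = 0 (cover each rational by intervals whose total length is arbitrarily small). By countable subadditivity m*(I) <= m*(I cap Q) + m*(I \ Q), hence m*(I \ Q) >= m(I) = 11/5. The reverse inequality m*(I \ Q) <= m*(I) = 11/5 is trivial since (I \ Q) is a subset of I. Therefore m*(I \ Q) = 11/5.

11/5


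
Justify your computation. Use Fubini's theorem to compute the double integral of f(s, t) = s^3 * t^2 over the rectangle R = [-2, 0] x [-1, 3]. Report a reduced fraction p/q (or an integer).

f(s, t) is a tensor product of a function of s and a function of t, and both factors are bounded continuous (hence Lebesgue integrable) on the rectangle, so Fubini's theorem applies:
  integral_R f d(m x m) = (integral_a1^b1 s^3 ds) * (integral_a2^b2 t^2 dt).
Inner integral in s: integral_{-2}^{0} s^3 ds = (0^4 - (-2)^4)/4
  = -4.
Inner integral in t: integral_{-1}^{3} t^2 dt = (3^3 - (-1)^3)/3
  = 28/3.
Product: (-4) * (28/3) = -112/3.

-112/3


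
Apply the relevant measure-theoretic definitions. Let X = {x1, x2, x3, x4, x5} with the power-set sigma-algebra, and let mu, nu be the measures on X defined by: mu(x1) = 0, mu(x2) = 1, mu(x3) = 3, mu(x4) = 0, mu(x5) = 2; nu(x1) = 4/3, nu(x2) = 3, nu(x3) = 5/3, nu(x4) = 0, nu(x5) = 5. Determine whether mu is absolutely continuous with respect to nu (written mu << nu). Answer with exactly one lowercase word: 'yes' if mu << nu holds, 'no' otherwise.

mu << nu means: every nu-null measurable set is also mu-null; equivalently, for every atom x, if nu({x}) = 0 then mu({x}) = 0.
Checking each atom:
  x1: nu = 4/3 > 0 -> no constraint.
  x2: nu = 3 > 0 -> no constraint.
  x3: nu = 5/3 > 0 -> no constraint.
  x4: nu = 0, mu = 0 -> consistent with mu << nu.
  x5: nu = 5 > 0 -> no constraint.
No atom violates the condition. Therefore mu << nu.

yes


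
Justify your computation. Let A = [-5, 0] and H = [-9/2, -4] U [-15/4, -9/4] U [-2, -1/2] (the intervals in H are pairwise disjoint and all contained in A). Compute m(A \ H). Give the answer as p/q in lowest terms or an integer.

The ambient interval has length m(A) = 0 - (-5) = 5.
Since the holes are disjoint and sit inside A, by finite additivity
  m(H) = sum_i (b_i - a_i), and m(A \ H) = m(A) - m(H).
Computing the hole measures:
  m(H_1) = -4 - (-9/2) = 1/2.
  m(H_2) = -9/4 - (-15/4) = 3/2.
  m(H_3) = -1/2 - (-2) = 3/2.
Summed: m(H) = 1/2 + 3/2 + 3/2 = 7/2.
So m(A \ H) = 5 - 7/2 = 3/2.

3/2


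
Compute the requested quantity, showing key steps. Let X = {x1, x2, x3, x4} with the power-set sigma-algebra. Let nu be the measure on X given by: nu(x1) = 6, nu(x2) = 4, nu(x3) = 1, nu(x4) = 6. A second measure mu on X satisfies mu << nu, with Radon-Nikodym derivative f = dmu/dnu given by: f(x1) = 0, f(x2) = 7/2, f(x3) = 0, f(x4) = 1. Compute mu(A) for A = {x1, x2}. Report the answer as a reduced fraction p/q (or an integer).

By the defining property of the Radon-Nikodym derivative, for every measurable set A,
  mu(A) = integral_A f dnu.
Since nu is a discrete measure concentrated on the atoms of X, the integral over A reduces to the sum
  mu(A) = sum_{x in A} f(x) * nu({x}).
Computing each term:
  x1: f(x1) * nu(x1) = 0 * 6 = 0.
  x2: f(x2) * nu(x2) = 7/2 * 4 = 14.
Summing: mu(A) = 0 + 14 = 14.

14


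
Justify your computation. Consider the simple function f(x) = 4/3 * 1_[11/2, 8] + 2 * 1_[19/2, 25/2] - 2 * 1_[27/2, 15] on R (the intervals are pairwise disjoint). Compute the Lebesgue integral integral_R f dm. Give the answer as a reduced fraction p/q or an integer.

For a simple function f = sum_i c_i * 1_{A_i} with disjoint A_i,
  integral f dm = sum_i c_i * m(A_i).
Lengths of the A_i:
  m(A_1) = 8 - 11/2 = 5/2.
  m(A_2) = 25/2 - 19/2 = 3.
  m(A_3) = 15 - 27/2 = 3/2.
Contributions c_i * m(A_i):
  (4/3) * (5/2) = 10/3.
  (2) * (3) = 6.
  (-2) * (3/2) = -3.
Total: 10/3 + 6 - 3 = 19/3.

19/3


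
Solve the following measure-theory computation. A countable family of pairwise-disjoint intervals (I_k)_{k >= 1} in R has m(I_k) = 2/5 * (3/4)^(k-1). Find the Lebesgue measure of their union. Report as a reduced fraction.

By countable additivity of the Lebesgue measure on pairwise disjoint measurable sets,
  m(union_{k >= 1} I_k) = sum_{k >= 1} m(I_k) = sum_{k >= 1} a * r^(k-1),
  with a = 2/5 and r = 3/4.
Since 0 < r = 3/4 < 1, the geometric series converges:
  sum_{k >= 1} a * r^(k-1) = a / (1 - r).
  = 2/5 / (1 - 3/4)
  = 2/5 / (1/4)
  = 8/5.

8/5


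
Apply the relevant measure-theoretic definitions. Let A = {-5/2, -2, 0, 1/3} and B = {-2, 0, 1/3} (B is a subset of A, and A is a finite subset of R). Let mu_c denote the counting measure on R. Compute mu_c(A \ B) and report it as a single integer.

Counting measure assigns mu_c(E) = |E| (number of elements) when E is finite. For B subset A, A \ B is the set of elements of A not in B, so |A \ B| = |A| - |B|.
|A| = 4, |B| = 3, so mu_c(A \ B) = 4 - 3 = 1.

1


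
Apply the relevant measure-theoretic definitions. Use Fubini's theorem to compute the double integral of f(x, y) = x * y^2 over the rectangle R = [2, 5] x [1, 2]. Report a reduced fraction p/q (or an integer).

f(x, y) is a tensor product of a function of x and a function of y, and both factors are bounded continuous (hence Lebesgue integrable) on the rectangle, so Fubini's theorem applies:
  integral_R f d(m x m) = (integral_a1^b1 x dx) * (integral_a2^b2 y^2 dy).
Inner integral in x: integral_{2}^{5} x dx = (5^2 - 2^2)/2
  = 21/2.
Inner integral in y: integral_{1}^{2} y^2 dy = (2^3 - 1^3)/3
  = 7/3.
Product: (21/2) * (7/3) = 49/2.

49/2


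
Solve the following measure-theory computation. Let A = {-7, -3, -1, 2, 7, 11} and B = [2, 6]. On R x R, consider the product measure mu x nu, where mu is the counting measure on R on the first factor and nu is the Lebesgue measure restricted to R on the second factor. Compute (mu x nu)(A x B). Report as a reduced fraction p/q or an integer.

For a measurable rectangle A x B, the product measure satisfies
  (mu x nu)(A x B) = mu(A) * nu(B).
  mu(A) = 6.
  nu(B) = 4.
  (mu x nu)(A x B) = 6 * 4 = 24.

24


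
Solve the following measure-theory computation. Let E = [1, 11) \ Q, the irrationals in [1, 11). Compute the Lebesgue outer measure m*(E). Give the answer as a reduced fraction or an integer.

The interval I = [1, 11) has m(I) = 11 - 1 = 10 (endpoints are measure-zero, so open/closed/half-open agree). Write I = (I cap Q) u (I \ Q). The rationals in I are countable, so m*(I cap Q) = 0 (cover each rational by intervals whose total length is arbitrarily small). By countable subadditivity m*(I) <= m*(I cap Q) + m*(I \ Q), hence m*(I \ Q) >= m(I) = 10. The reverse inequality m*(I \ Q) <= m*(I) = 10 is trivial since (I \ Q) is a subset of I. Therefore m*(I \ Q) = 10.

10


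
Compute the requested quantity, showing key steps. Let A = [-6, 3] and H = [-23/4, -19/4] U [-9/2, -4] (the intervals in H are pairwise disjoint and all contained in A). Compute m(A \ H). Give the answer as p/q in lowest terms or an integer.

The ambient interval has length m(A) = 3 - (-6) = 9.
Since the holes are disjoint and sit inside A, by finite additivity
  m(H) = sum_i (b_i - a_i), and m(A \ H) = m(A) - m(H).
Computing the hole measures:
  m(H_1) = -19/4 - (-23/4) = 1.
  m(H_2) = -4 - (-9/2) = 1/2.
Summed: m(H) = 1 + 1/2 = 3/2.
So m(A \ H) = 9 - 3/2 = 15/2.

15/2


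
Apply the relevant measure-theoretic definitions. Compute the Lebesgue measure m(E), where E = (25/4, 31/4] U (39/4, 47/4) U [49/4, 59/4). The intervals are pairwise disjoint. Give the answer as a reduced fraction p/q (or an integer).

For pairwise disjoint intervals, m(union_i I_i) = sum_i m(I_i),
and m is invariant under swapping open/closed endpoints (single points have measure 0).
So m(E) = sum_i (b_i - a_i).
  I_1 has length 31/4 - 25/4 = 3/2.
  I_2 has length 47/4 - 39/4 = 2.
  I_3 has length 59/4 - 49/4 = 5/2.
Summing:
  m(E) = 3/2 + 2 + 5/2 = 6.

6


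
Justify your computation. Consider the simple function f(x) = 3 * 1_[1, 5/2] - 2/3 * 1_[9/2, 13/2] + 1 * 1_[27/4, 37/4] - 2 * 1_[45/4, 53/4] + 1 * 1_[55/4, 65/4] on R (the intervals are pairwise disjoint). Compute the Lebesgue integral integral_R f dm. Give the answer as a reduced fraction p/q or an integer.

For a simple function f = sum_i c_i * 1_{A_i} with disjoint A_i,
  integral f dm = sum_i c_i * m(A_i).
Lengths of the A_i:
  m(A_1) = 5/2 - 1 = 3/2.
  m(A_2) = 13/2 - 9/2 = 2.
  m(A_3) = 37/4 - 27/4 = 5/2.
  m(A_4) = 53/4 - 45/4 = 2.
  m(A_5) = 65/4 - 55/4 = 5/2.
Contributions c_i * m(A_i):
  (3) * (3/2) = 9/2.
  (-2/3) * (2) = -4/3.
  (1) * (5/2) = 5/2.
  (-2) * (2) = -4.
  (1) * (5/2) = 5/2.
Total: 9/2 - 4/3 + 5/2 - 4 + 5/2 = 25/6.

25/6


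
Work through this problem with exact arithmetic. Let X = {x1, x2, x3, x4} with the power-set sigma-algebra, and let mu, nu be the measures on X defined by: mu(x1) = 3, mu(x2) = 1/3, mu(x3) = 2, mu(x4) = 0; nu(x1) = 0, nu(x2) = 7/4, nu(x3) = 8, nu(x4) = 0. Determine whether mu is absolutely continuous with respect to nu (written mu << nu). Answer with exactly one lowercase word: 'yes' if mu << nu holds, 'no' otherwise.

mu << nu means: every nu-null measurable set is also mu-null; equivalently, for every atom x, if nu({x}) = 0 then mu({x}) = 0.
Checking each atom:
  x1: nu = 0, mu = 3 > 0 -> violates mu << nu.
  x2: nu = 7/4 > 0 -> no constraint.
  x3: nu = 8 > 0 -> no constraint.
  x4: nu = 0, mu = 0 -> consistent with mu << nu.
The atom(s) x1 violate the condition (nu = 0 but mu > 0). Therefore mu is NOT absolutely continuous w.r.t. nu.

no


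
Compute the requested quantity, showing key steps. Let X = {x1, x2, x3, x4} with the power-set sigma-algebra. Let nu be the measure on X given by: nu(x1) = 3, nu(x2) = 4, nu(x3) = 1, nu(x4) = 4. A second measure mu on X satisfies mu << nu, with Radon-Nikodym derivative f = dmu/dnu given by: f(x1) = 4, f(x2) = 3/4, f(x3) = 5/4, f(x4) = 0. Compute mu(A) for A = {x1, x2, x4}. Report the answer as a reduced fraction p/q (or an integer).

By the defining property of the Radon-Nikodym derivative, for every measurable set A,
  mu(A) = integral_A f dnu.
Since nu is a discrete measure concentrated on the atoms of X, the integral over A reduces to the sum
  mu(A) = sum_{x in A} f(x) * nu({x}).
Computing each term:
  x1: f(x1) * nu(x1) = 4 * 3 = 12.
  x2: f(x2) * nu(x2) = 3/4 * 4 = 3.
  x4: f(x4) * nu(x4) = 0 * 4 = 0.
Summing: mu(A) = 12 + 3 + 0 = 15.

15


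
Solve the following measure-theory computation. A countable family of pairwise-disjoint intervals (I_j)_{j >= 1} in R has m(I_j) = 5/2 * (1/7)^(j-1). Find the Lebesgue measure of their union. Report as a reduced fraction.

By countable additivity of the Lebesgue measure on pairwise disjoint measurable sets,
  m(union_{j >= 1} I_j) = sum_{j >= 1} m(I_j) = sum_{j >= 1} a * r^(j-1),
  with a = 5/2 and r = 1/7.
Since 0 < r = 1/7 < 1, the geometric series converges:
  sum_{j >= 1} a * r^(j-1) = a / (1 - r).
  = 5/2 / (1 - 1/7)
  = 5/2 / (6/7)
  = 35/12.

35/12


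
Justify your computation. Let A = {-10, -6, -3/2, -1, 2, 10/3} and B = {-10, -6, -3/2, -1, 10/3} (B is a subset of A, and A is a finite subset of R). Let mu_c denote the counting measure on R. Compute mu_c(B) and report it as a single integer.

Counting measure assigns mu_c(E) = |E| (number of elements) when E is finite.
B has 5 element(s), so mu_c(B) = 5.

5


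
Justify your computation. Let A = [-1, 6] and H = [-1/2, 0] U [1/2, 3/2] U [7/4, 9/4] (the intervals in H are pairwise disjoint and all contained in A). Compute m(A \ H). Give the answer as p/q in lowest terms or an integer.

The ambient interval has length m(A) = 6 - (-1) = 7.
Since the holes are disjoint and sit inside A, by finite additivity
  m(H) = sum_i (b_i - a_i), and m(A \ H) = m(A) - m(H).
Computing the hole measures:
  m(H_1) = 0 - (-1/2) = 1/2.
  m(H_2) = 3/2 - 1/2 = 1.
  m(H_3) = 9/4 - 7/4 = 1/2.
Summed: m(H) = 1/2 + 1 + 1/2 = 2.
So m(A \ H) = 7 - 2 = 5.

5


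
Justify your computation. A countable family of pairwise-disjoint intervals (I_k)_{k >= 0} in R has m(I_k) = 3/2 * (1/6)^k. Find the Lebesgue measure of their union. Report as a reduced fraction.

By countable additivity of the Lebesgue measure on pairwise disjoint measurable sets,
  m(union_{k >= 0} I_k) = sum_{k >= 0} m(I_k) = sum_{k >= 0} a * r^k,
  with a = 3/2 and r = 1/6.
Since 0 < r = 1/6 < 1, the geometric series converges:
  sum_{k >= 0} a * r^k = a / (1 - r).
  = 3/2 / (1 - 1/6)
  = 3/2 / (5/6)
  = 9/5.

9/5


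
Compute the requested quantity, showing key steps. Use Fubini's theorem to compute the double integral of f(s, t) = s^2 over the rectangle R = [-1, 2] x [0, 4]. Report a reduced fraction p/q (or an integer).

f(s, t) is a tensor product of a function of s and a function of t, and both factors are bounded continuous (hence Lebesgue integrable) on the rectangle, so Fubini's theorem applies:
  integral_R f d(m x m) = (integral_a1^b1 s^2 ds) * (integral_a2^b2 1 dt).
Inner integral in s: integral_{-1}^{2} s^2 ds = (2^3 - (-1)^3)/3
  = 3.
Inner integral in t: integral_{0}^{4} 1 dt = (4^1 - 0^1)/1
  = 4.
Product: (3) * (4) = 12.

12


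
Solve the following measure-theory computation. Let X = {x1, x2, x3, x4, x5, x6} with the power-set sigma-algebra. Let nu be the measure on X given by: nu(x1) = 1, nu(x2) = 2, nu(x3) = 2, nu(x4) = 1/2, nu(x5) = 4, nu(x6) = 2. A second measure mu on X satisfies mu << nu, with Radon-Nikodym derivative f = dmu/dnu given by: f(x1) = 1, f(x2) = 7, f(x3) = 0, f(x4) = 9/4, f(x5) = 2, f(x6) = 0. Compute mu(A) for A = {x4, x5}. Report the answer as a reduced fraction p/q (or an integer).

By the defining property of the Radon-Nikodym derivative, for every measurable set A,
  mu(A) = integral_A f dnu.
Since nu is a discrete measure concentrated on the atoms of X, the integral over A reduces to the sum
  mu(A) = sum_{x in A} f(x) * nu({x}).
Computing each term:
  x4: f(x4) * nu(x4) = 9/4 * 1/2 = 9/8.
  x5: f(x5) * nu(x5) = 2 * 4 = 8.
Summing: mu(A) = 9/8 + 8 = 73/8.

73/8


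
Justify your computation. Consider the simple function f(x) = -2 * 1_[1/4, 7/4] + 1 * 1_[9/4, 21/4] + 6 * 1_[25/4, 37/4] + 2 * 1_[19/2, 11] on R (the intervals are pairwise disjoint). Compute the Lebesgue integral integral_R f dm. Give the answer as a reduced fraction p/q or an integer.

For a simple function f = sum_i c_i * 1_{A_i} with disjoint A_i,
  integral f dm = sum_i c_i * m(A_i).
Lengths of the A_i:
  m(A_1) = 7/4 - 1/4 = 3/2.
  m(A_2) = 21/4 - 9/4 = 3.
  m(A_3) = 37/4 - 25/4 = 3.
  m(A_4) = 11 - 19/2 = 3/2.
Contributions c_i * m(A_i):
  (-2) * (3/2) = -3.
  (1) * (3) = 3.
  (6) * (3) = 18.
  (2) * (3/2) = 3.
Total: -3 + 3 + 18 + 3 = 21.

21


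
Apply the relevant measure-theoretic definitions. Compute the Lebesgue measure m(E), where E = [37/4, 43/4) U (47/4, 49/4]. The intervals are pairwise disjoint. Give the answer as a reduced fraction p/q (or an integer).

For pairwise disjoint intervals, m(union_i I_i) = sum_i m(I_i),
and m is invariant under swapping open/closed endpoints (single points have measure 0).
So m(E) = sum_i (b_i - a_i).
  I_1 has length 43/4 - 37/4 = 3/2.
  I_2 has length 49/4 - 47/4 = 1/2.
Summing:
  m(E) = 3/2 + 1/2 = 2.

2


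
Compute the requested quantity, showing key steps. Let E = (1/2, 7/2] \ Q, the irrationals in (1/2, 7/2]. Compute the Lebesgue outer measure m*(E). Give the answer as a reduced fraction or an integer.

The interval I = (1/2, 7/2] has m(I) = 7/2 - 1/2 = 3 (endpoints are measure-zero, so open/closed/half-open agree). Write I = (I cap Q) u (I \ Q). The rationals in I are countable, so m*(I cap Q) = 0 (cover each rational by intervals whose total length is arbitrarily small). By countable subadditivity m*(I) <= m*(I cap Q) + m*(I \ Q), hence m*(I \ Q) >= m(I) = 3. The reverse inequality m*(I \ Q) <= m*(I) = 3 is trivial since (I \ Q) is a subset of I. Therefore m*(I \ Q) = 3.

3


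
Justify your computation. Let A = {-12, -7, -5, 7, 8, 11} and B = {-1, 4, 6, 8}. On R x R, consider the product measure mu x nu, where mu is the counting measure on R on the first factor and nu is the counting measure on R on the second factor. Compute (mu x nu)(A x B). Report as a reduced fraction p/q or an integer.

For a measurable rectangle A x B, the product measure satisfies
  (mu x nu)(A x B) = mu(A) * nu(B).
  mu(A) = 6.
  nu(B) = 4.
  (mu x nu)(A x B) = 6 * 4 = 24.

24


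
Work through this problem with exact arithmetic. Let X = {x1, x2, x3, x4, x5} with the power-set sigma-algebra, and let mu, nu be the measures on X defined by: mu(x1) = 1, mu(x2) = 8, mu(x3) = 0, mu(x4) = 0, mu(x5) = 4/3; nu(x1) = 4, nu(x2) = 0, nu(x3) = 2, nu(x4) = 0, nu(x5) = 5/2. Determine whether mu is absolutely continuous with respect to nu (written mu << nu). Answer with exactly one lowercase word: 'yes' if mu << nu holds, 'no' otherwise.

mu << nu means: every nu-null measurable set is also mu-null; equivalently, for every atom x, if nu({x}) = 0 then mu({x}) = 0.
Checking each atom:
  x1: nu = 4 > 0 -> no constraint.
  x2: nu = 0, mu = 8 > 0 -> violates mu << nu.
  x3: nu = 2 > 0 -> no constraint.
  x4: nu = 0, mu = 0 -> consistent with mu << nu.
  x5: nu = 5/2 > 0 -> no constraint.
The atom(s) x2 violate the condition (nu = 0 but mu > 0). Therefore mu is NOT absolutely continuous w.r.t. nu.

no


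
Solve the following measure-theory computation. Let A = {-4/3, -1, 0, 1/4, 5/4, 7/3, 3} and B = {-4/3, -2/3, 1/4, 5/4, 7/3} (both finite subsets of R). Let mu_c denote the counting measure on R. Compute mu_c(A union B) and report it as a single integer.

Counting measure on a finite set equals cardinality. By inclusion-exclusion, |A union B| = |A| + |B| - |A cap B|.
|A| = 7, |B| = 5, |A cap B| = 4.
So mu_c(A union B) = 7 + 5 - 4 = 8.

8


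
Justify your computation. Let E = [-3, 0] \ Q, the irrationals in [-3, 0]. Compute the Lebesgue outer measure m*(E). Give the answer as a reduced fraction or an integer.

The interval I = [-3, 0] has m(I) = 0 - (-3) = 3 (endpoints are measure-zero, so open/closed/half-open agree). Write I = (I cap Q) u (I \ Q). The rationals in I are countable, so m*(I cap Q) = 0 (cover each rational by intervals whose total length is arbitrarily small). By countable subadditivity m*(I) <= m*(I cap Q) + m*(I \ Q), hence m*(I \ Q) >= m(I) = 3. The reverse inequality m*(I \ Q) <= m*(I) = 3 is trivial since (I \ Q) is a subset of I. Therefore m*(I \ Q) = 3.

3


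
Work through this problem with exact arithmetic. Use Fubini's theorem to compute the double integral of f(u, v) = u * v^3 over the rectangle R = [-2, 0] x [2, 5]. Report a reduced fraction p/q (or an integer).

f(u, v) is a tensor product of a function of u and a function of v, and both factors are bounded continuous (hence Lebesgue integrable) on the rectangle, so Fubini's theorem applies:
  integral_R f d(m x m) = (integral_a1^b1 u du) * (integral_a2^b2 v^3 dv).
Inner integral in u: integral_{-2}^{0} u du = (0^2 - (-2)^2)/2
  = -2.
Inner integral in v: integral_{2}^{5} v^3 dv = (5^4 - 2^4)/4
  = 609/4.
Product: (-2) * (609/4) = -609/2.

-609/2


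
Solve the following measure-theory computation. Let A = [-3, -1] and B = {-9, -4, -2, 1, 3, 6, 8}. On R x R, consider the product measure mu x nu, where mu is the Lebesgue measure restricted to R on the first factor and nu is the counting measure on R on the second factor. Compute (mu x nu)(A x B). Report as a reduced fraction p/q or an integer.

For a measurable rectangle A x B, the product measure satisfies
  (mu x nu)(A x B) = mu(A) * nu(B).
  mu(A) = 2.
  nu(B) = 7.
  (mu x nu)(A x B) = 2 * 7 = 14.

14


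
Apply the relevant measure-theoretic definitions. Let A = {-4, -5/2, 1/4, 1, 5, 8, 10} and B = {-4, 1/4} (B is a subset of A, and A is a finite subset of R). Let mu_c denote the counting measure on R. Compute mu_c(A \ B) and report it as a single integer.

Counting measure assigns mu_c(E) = |E| (number of elements) when E is finite. For B subset A, A \ B is the set of elements of A not in B, so |A \ B| = |A| - |B|.
|A| = 7, |B| = 2, so mu_c(A \ B) = 7 - 2 = 5.

5


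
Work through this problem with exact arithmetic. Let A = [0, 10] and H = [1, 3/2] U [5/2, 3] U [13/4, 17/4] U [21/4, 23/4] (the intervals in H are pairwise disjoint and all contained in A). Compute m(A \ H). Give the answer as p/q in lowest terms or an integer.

The ambient interval has length m(A) = 10 - 0 = 10.
Since the holes are disjoint and sit inside A, by finite additivity
  m(H) = sum_i (b_i - a_i), and m(A \ H) = m(A) - m(H).
Computing the hole measures:
  m(H_1) = 3/2 - 1 = 1/2.
  m(H_2) = 3 - 5/2 = 1/2.
  m(H_3) = 17/4 - 13/4 = 1.
  m(H_4) = 23/4 - 21/4 = 1/2.
Summed: m(H) = 1/2 + 1/2 + 1 + 1/2 = 5/2.
So m(A \ H) = 10 - 5/2 = 15/2.

15/2


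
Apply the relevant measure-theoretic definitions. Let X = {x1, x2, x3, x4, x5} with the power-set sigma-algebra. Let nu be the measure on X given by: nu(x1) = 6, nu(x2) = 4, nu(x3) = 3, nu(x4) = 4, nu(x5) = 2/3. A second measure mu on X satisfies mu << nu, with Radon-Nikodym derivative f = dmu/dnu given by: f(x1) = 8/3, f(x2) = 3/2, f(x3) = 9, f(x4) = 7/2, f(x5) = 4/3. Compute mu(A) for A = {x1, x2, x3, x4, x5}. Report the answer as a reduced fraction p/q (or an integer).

By the defining property of the Radon-Nikodym derivative, for every measurable set A,
  mu(A) = integral_A f dnu.
Since nu is a discrete measure concentrated on the atoms of X, the integral over A reduces to the sum
  mu(A) = sum_{x in A} f(x) * nu({x}).
Computing each term:
  x1: f(x1) * nu(x1) = 8/3 * 6 = 16.
  x2: f(x2) * nu(x2) = 3/2 * 4 = 6.
  x3: f(x3) * nu(x3) = 9 * 3 = 27.
  x4: f(x4) * nu(x4) = 7/2 * 4 = 14.
  x5: f(x5) * nu(x5) = 4/3 * 2/3 = 8/9.
Summing: mu(A) = 16 + 6 + 27 + 14 + 8/9 = 575/9.

575/9


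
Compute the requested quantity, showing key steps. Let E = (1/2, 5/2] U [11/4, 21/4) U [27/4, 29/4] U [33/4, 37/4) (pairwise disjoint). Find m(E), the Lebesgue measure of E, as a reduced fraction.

For pairwise disjoint intervals, m(union_i I_i) = sum_i m(I_i),
and m is invariant under swapping open/closed endpoints (single points have measure 0).
So m(E) = sum_i (b_i - a_i).
  I_1 has length 5/2 - 1/2 = 2.
  I_2 has length 21/4 - 11/4 = 5/2.
  I_3 has length 29/4 - 27/4 = 1/2.
  I_4 has length 37/4 - 33/4 = 1.
Summing:
  m(E) = 2 + 5/2 + 1/2 + 1 = 6.

6


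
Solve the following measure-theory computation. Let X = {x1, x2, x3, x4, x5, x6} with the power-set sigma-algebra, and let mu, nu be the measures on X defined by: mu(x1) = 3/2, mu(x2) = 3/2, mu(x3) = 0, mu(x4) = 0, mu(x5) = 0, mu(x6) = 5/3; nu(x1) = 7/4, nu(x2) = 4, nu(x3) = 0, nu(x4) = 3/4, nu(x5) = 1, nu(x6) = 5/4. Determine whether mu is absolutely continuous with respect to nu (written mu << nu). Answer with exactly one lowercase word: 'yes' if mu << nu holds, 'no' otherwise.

mu << nu means: every nu-null measurable set is also mu-null; equivalently, for every atom x, if nu({x}) = 0 then mu({x}) = 0.
Checking each atom:
  x1: nu = 7/4 > 0 -> no constraint.
  x2: nu = 4 > 0 -> no constraint.
  x3: nu = 0, mu = 0 -> consistent with mu << nu.
  x4: nu = 3/4 > 0 -> no constraint.
  x5: nu = 1 > 0 -> no constraint.
  x6: nu = 5/4 > 0 -> no constraint.
No atom violates the condition. Therefore mu << nu.

yes


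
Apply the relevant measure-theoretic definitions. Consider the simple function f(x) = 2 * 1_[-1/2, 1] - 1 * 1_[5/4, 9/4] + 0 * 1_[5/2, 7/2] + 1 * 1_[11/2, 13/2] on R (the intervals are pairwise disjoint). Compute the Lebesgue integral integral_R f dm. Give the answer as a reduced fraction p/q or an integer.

For a simple function f = sum_i c_i * 1_{A_i} with disjoint A_i,
  integral f dm = sum_i c_i * m(A_i).
Lengths of the A_i:
  m(A_1) = 1 - (-1/2) = 3/2.
  m(A_2) = 9/4 - 5/4 = 1.
  m(A_3) = 7/2 - 5/2 = 1.
  m(A_4) = 13/2 - 11/2 = 1.
Contributions c_i * m(A_i):
  (2) * (3/2) = 3.
  (-1) * (1) = -1.
  (0) * (1) = 0.
  (1) * (1) = 1.
Total: 3 - 1 + 0 + 1 = 3.

3


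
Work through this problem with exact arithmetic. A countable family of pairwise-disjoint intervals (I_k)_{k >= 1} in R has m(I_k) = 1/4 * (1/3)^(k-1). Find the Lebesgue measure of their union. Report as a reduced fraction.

By countable additivity of the Lebesgue measure on pairwise disjoint measurable sets,
  m(union_{k >= 1} I_k) = sum_{k >= 1} m(I_k) = sum_{k >= 1} a * r^(k-1),
  with a = 1/4 and r = 1/3.
Since 0 < r = 1/3 < 1, the geometric series converges:
  sum_{k >= 1} a * r^(k-1) = a / (1 - r).
  = 1/4 / (1 - 1/3)
  = 1/4 / (2/3)
  = 3/8.

3/8


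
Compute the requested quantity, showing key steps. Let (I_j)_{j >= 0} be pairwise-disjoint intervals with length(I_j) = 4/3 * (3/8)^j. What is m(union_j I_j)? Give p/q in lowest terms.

By countable additivity of the Lebesgue measure on pairwise disjoint measurable sets,
  m(union_{j >= 0} I_j) = sum_{j >= 0} m(I_j) = sum_{j >= 0} a * r^j,
  with a = 4/3 and r = 3/8.
Since 0 < r = 3/8 < 1, the geometric series converges:
  sum_{j >= 0} a * r^j = a / (1 - r).
  = 4/3 / (1 - 3/8)
  = 4/3 / (5/8)
  = 32/15.

32/15


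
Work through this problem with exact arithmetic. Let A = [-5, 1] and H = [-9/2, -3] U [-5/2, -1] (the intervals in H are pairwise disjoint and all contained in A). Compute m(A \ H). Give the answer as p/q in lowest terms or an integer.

The ambient interval has length m(A) = 1 - (-5) = 6.
Since the holes are disjoint and sit inside A, by finite additivity
  m(H) = sum_i (b_i - a_i), and m(A \ H) = m(A) - m(H).
Computing the hole measures:
  m(H_1) = -3 - (-9/2) = 3/2.
  m(H_2) = -1 - (-5/2) = 3/2.
Summed: m(H) = 3/2 + 3/2 = 3.
So m(A \ H) = 6 - 3 = 3.

3


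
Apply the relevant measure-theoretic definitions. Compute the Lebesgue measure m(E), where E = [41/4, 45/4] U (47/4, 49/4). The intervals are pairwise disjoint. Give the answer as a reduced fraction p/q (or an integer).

For pairwise disjoint intervals, m(union_i I_i) = sum_i m(I_i),
and m is invariant under swapping open/closed endpoints (single points have measure 0).
So m(E) = sum_i (b_i - a_i).
  I_1 has length 45/4 - 41/4 = 1.
  I_2 has length 49/4 - 47/4 = 1/2.
Summing:
  m(E) = 1 + 1/2 = 3/2.

3/2


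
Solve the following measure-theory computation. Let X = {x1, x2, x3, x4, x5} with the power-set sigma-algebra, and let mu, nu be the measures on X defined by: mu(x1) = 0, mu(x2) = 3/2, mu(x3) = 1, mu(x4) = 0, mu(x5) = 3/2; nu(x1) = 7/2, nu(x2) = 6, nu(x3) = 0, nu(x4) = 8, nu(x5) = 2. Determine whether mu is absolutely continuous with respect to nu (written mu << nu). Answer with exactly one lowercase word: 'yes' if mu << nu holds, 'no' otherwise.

mu << nu means: every nu-null measurable set is also mu-null; equivalently, for every atom x, if nu({x}) = 0 then mu({x}) = 0.
Checking each atom:
  x1: nu = 7/2 > 0 -> no constraint.
  x2: nu = 6 > 0 -> no constraint.
  x3: nu = 0, mu = 1 > 0 -> violates mu << nu.
  x4: nu = 8 > 0 -> no constraint.
  x5: nu = 2 > 0 -> no constraint.
The atom(s) x3 violate the condition (nu = 0 but mu > 0). Therefore mu is NOT absolutely continuous w.r.t. nu.

no
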